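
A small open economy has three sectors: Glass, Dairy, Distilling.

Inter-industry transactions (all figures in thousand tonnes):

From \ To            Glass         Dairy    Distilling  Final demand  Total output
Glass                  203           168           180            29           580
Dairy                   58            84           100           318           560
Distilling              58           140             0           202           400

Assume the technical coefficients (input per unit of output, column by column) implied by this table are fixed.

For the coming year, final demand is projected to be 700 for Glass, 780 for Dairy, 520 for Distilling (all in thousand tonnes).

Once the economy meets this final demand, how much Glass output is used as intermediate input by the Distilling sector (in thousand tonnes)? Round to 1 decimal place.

Technical coefficients a_ij = z_ij / X_j:
  a_11 = 203/580 = 0.35, a_21 = 58/580 = 0.10, a_31 = 58/580 = 0.10
  a_12 = 168/560 = 0.30, a_22 = 84/560 = 0.15, a_32 = 140/560 = 0.25
  a_13 = 180/400 = 0.45, a_23 = 100/400 = 0.25, a_33 = 0/400 = 0.00
I − A =
  [   0.65    -0.30    -0.45]
  [  -0.10     0.85    -0.25]
  [  -0.10    -0.25     1.00]
Cofactors of I−A, C_ij = (−1)^(i+j)·(minor ij) (rows/columns in the sector order above):
  C_11 = (0.85)(1.00) − (-0.25)(-0.25) = 0.7875
  C_12 = −[(-0.10)(1.00) − (-0.25)(-0.10)] = 0.1250
  C_13 = (-0.10)(-0.25) − (0.85)(-0.10) = 0.1100
  C_21 = −[(-0.30)(1.00) − (-0.45)(-0.25)] = 0.4125
  C_22 = (0.65)(1.00) − (-0.45)(-0.10) = 0.6050
  C_23 = −[(0.65)(-0.25) − (-0.30)(-0.10)] = 0.1925
  C_31 = (-0.30)(-0.25) − (-0.45)(0.85) = 0.4575
  C_32 = −[(0.65)(-0.25) − (-0.45)(-0.10)] = 0.2075
  C_33 = (0.65)(0.85) − (-0.30)(-0.10) = 0.5225
det(I−A) = Σ_j (I−A)_1j·C_1j = (0.65)(0.7875) + (-0.30)(0.1250) + (-0.45)(0.1100) = 0.424875
adj(I−A) = Cᵀ =
  [ 0.7875   0.4125   0.4575]
  [ 0.1250   0.6050   0.2075]
  [ 0.1100   0.1925   0.5225]
(I − A)⁻¹ = adj(I−A) / det(I−A) ≈
  [   1.8535     0.9709     1.0768]
  [   0.2942     1.4239     0.4884]
  [   0.2589     0.4531     1.2298]
First solve x = (I − A)⁻¹ d = adj(I−A)·d / det(I−A); in particular x_3 = (0.1100·700 + 0.1925·780 + 0.5225·520) / 0.424875 = 498.85 / 0.424875 ≈ 1174.110.
Intermediate flow from 1 to 3: z_13 = a_13 · x_3 = 0.45 × 498.85 / 0.424875 = 224.4825 / 0.424875 ≈ 528.3.

z_13 = 528.3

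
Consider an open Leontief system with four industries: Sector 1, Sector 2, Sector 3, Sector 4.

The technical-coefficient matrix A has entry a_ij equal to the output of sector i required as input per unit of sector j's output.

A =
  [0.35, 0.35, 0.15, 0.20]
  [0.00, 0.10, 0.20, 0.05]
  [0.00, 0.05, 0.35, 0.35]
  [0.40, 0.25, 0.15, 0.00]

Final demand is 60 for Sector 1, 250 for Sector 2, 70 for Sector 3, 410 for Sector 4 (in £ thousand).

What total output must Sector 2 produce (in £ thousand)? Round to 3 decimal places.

I − A =
  [   0.65    -0.35    -0.15    -0.20]
  [   0.00     0.90    -0.20    -0.05]
  [   0.00    -0.05     0.65    -0.35]
  [  -0.40    -0.25    -0.15     1.00]
Compute the cofactors C_ij = (−1)^(i+j)·(3×3 minor ij) of I−A; the adjugate is their transpose:
adj(I−A) = Cᵀ =
  [ 0.501750   0.263750   0.242750   0.198500]
  [ 0.041000   0.315375   0.121875   0.066625]
  [ 0.127000   0.134375   0.497875   0.206375]
  [ 0.230000   0.204500   0.202250   0.373750]
det(I−A) = Σ_j (I−A)_1j·C_1j = (0.65)(0.501750) + (-0.35)(0.041000) + (-0.15)(0.127000) + (-0.20)(0.230000) = 0.2467375
(I − A)⁻¹ = adj(I−A) / det(I−A) ≈
  [   2.0335     1.0689     0.9838     0.8045]
  [   0.1662     1.2782     0.4939     0.2700]
  [   0.5147     0.5446     2.0178     0.8364]
  [   0.9322     0.8288     0.8197     1.5148]
x = (I − A)⁻¹ d = adj(I−A)·d / det(I−A), with det(I−A) = 0.2467375:
  x_1 = (0.501750·60 + 0.263750·250 + 0.242750·70 + 0.198500·410) / 0.2467375 = 194.42 / 0.2467375 ≈ 787.963
  x_2 = (0.041000·60 + 0.315375·250 + 0.121875·70 + 0.066625·410) / 0.2467375 = 117.15125 / 0.2467375 ≈ 474.801
  x_3 = (0.127000·60 + 0.134375·250 + 0.497875·70 + 0.206375·410) / 0.2467375 = 160.67875 / 0.2467375 ≈ 651.213
  x_4 = (0.230000·60 + 0.204500·250 + 0.202250·70 + 0.373750·410) / 0.2467375 = 232.32 / 0.2467375 ≈ 941.567

x_2 = 474.801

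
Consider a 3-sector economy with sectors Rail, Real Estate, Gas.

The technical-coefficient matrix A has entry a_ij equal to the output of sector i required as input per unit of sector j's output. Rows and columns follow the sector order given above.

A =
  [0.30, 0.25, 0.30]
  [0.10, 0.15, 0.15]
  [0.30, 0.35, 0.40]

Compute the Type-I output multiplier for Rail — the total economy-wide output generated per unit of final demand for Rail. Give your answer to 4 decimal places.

I − A =
  [   0.70    -0.25    -0.30]
  [  -0.10     0.85    -0.15]
  [  -0.30    -0.35     0.60]
Cofactors of I−A, C_ij = (−1)^(i+j)·(minor ij) (rows/columns in the sector order above):
  C_11 = (0.85)(0.60) − (-0.15)(-0.35) = 0.4575
  C_12 = −[(-0.10)(0.60) − (-0.15)(-0.30)] = 0.1050
  C_13 = (-0.10)(-0.35) − (0.85)(-0.30) = 0.2900
  C_21 = −[(-0.25)(0.60) − (-0.30)(-0.35)] = 0.2550
  C_22 = (0.70)(0.60) − (-0.30)(-0.30) = 0.3300
  C_23 = −[(0.70)(-0.35) − (-0.25)(-0.30)] = 0.3200
  C_31 = (-0.25)(-0.15) − (-0.30)(0.85) = 0.2925
  C_32 = −[(0.70)(-0.15) − (-0.30)(-0.10)] = 0.1350
  C_33 = (0.70)(0.85) − (-0.25)(-0.10) = 0.5700
det(I−A) = Σ_j (I−A)_1j·C_1j = (0.70)(0.4575) + (-0.25)(0.1050) + (-0.30)(0.2900) = 0.2070
adj(I−A) = Cᵀ =
  [ 0.4575   0.2550   0.2925]
  [ 0.1050   0.3300   0.1350]
  [ 0.2900   0.3200   0.5700]
(I − A)⁻¹ = adj(I−A) / det(I−A) ≈
  [   2.21014     1.23188     1.41304]
  [   0.50725     1.59420     0.65217]
  [   1.40097     1.54589     2.75362]
The output multiplier for sector j is the column-j sum of the Leontief inverse (I − A)⁻¹ = adj(I−A) / det(I−A).
Column 1 of adj(I−A): (0.4575, 0.1050, 0.2900); det(I−A) = 0.2070.
m_1 = (0.4575 + 0.1050 + 0.2900) / 0.2070 = 0.8525 / 0.2070 ≈ 4.1184.

m_1 = 4.1184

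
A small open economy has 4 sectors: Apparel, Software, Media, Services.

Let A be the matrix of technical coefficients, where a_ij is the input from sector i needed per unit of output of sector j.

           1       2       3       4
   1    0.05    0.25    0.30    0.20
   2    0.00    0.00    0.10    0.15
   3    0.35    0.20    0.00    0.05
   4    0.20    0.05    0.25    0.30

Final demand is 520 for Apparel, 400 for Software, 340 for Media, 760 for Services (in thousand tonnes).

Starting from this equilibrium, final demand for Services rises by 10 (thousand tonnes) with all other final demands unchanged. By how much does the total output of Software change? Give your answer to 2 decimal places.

Δx_2 = 2.92

I − A =
  [   0.95    -0.25    -0.30    -0.20]
  [   0.00     1.00    -0.10    -0.15]
  [  -0.35    -0.20     1.00    -0.05]
  [  -0.20    -0.05    -0.25     0.70]
Compute the cofactors C_ij = (−1)^(i+j)·(3×3 minor ij) of I−A; the adjugate is their transpose:
adj(I−A) = Cᵀ =
  [ 0.658250   0.234625   0.285625   0.258750]
  [ 0.068625   0.519125   0.107125   0.138500]
  [ 0.258375   0.194625   0.610375   0.159125]
  [ 0.285250   0.173625   0.307250   0.817250]
det(I−A) = Σ_j (I−A)_1j·C_1j = (0.95)(0.658250) + (-0.25)(0.068625) + (-0.30)(0.258375) + (-0.20)(0.285250) = 0.47361875
(I − A)⁻¹ = adj(I−A) / det(I−A) ≈
  [   1.3898     0.4954     0.6031     0.5463]
  [   0.1449     1.0961     0.2262     0.2924]
  [   0.5455     0.4109     1.2887     0.3360]
  [   0.6023     0.3666     0.6487     1.7255]
Δx = (I − A)⁻¹ Δd with Δd having +10 in the Services component and 0 elsewhere.
So Δx_2 = L_24 · (+10), where L_24 = adj(I−A)_24 / det(I−A) = 0.138500 / 0.47361875.
Δx_2 = 0.138500 × (+10) / 0.47361875 = 1.385 / 0.47361875 ≈ 2.92.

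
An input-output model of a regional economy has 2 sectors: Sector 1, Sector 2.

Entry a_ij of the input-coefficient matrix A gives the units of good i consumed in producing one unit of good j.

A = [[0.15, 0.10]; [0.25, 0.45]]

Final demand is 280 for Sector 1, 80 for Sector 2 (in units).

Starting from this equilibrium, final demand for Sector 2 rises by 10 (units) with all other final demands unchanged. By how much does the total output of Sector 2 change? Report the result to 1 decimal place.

I − A =
  [   0.85    -0.10]
  [  -0.25     0.55]
det(I−A) = (0.85)(0.55) − (-0.10)(-0.25) = 0.4425
adj(I−A) = [[0.55, 0.10], [0.25, 0.85]]
(I − A)⁻¹ = adj(I−A) / det(I−A) ≈
  [   1.2429     0.2260]
  [   0.5650     1.9209]
Δx = (I − A)⁻¹ Δd with Δd having +10 in the Sector 2 component and 0 elsewhere.
So Δx_2 = L_22 · (+10), where L_22 = adj(I−A)_22 / det(I−A) = 0.85 / 0.4425.
Δx_2 = 0.85 × (+10) / 0.4425 = 8.50 / 0.4425 ≈ 19.2.

Δx_2 = 19.2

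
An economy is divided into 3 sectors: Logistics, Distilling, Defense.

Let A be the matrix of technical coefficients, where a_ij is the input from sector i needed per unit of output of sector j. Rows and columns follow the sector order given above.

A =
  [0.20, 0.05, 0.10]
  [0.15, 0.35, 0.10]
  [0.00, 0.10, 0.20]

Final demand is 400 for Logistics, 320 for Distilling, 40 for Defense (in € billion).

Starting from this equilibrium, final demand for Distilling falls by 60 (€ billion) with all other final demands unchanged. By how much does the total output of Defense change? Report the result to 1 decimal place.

I − A =
  [   0.80    -0.05    -0.10]
  [  -0.15     0.65    -0.10]
  [   0.00    -0.10     0.80]
Cofactors of I−A, C_ij = (−1)^(i+j)·(minor ij) (rows/columns in the sector order above):
  C_11 = (0.65)(0.80) − (-0.10)(-0.10) = 0.5100
  C_12 = −[(-0.15)(0.80) − (-0.10)(0.00)] = 0.1200
  C_13 = (-0.15)(-0.10) − (0.65)(0.00) = 0.0150
  C_21 = −[(-0.05)(0.80) − (-0.10)(-0.10)] = 0.0500
  C_22 = (0.80)(0.80) − (-0.10)(0.00) = 0.6400
  C_23 = −[(0.80)(-0.10) − (-0.05)(0.00)] = 0.0800
  C_31 = (-0.05)(-0.10) − (-0.10)(0.65) = 0.0700
  C_32 = −[(0.80)(-0.10) − (-0.10)(-0.15)] = 0.0950
  C_33 = (0.80)(0.65) − (-0.05)(-0.15) = 0.5125
det(I−A) = Σ_j (I−A)_1j·C_1j = (0.80)(0.5100) + (-0.05)(0.1200) + (-0.10)(0.0150) = 0.4005
adj(I−A) = Cᵀ =
  [ 0.5100   0.0500   0.0700]
  [ 0.1200   0.6400   0.0950]
  [ 0.0150   0.0800   0.5125]
(I − A)⁻¹ = adj(I−A) / det(I−A) ≈
  [   1.2734     0.1248     0.1748]
  [   0.2996     1.5980     0.2372]
  [   0.0375     0.1998     1.2797]
Δx = (I − A)⁻¹ Δd with Δd having -60 in the Distilling component and 0 elsewhere.
So Δx_3 = L_32 · (-60), where L_32 = adj(I−A)_32 / det(I−A) = 0.0800 / 0.4005.
Δx_3 = 0.0800 × (-60) / 0.4005 = -4.80 / 0.4005 ≈ -12.0.

Δx_3 = -12.0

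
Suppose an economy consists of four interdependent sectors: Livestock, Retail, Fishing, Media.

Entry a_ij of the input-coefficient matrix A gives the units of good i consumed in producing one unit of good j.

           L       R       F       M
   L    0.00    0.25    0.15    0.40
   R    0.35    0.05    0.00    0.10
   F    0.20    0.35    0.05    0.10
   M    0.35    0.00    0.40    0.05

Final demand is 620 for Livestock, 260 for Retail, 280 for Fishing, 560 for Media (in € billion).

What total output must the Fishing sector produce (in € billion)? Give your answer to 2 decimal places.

I − A =
  [   1.00    -0.25    -0.15    -0.40]
  [  -0.35     0.95     0.00    -0.10]
  [  -0.20    -0.35     0.95    -0.10]
  [  -0.35     0.00    -0.40     0.95]
Compute the cofactors C_ij = (−1)^(i+j)·(3×3 minor ij) of I−A; the adjugate is their transpose:
adj(I−A) = Cᵀ =
  [ 0.805375   0.321500   0.297375   0.404250]
  [ 0.343125   0.663750   0.151125   0.230250]
  [ 0.342375   0.339750   0.677625   0.251250]
  [ 0.440875   0.261500   0.394875   0.772500]
det(I−A) = Σ_j (I−A)_1j·C_1j = (1.00)(0.805375) + (-0.25)(0.343125) + (-0.15)(0.342375) + (-0.40)(0.440875) = 0.4918875
(I − A)⁻¹ = adj(I−A) / det(I−A) ≈
  [   1.6373     0.6536     0.6046     0.8218]
  [   0.6976     1.3494     0.3072     0.4681]
  [   0.6960     0.6907     1.3776     0.5108]
  [   0.8963     0.5316     0.8028     1.5705]
x = (I − A)⁻¹ d = adj(I−A)·d / det(I−A), with det(I−A) = 0.4918875:
  x_L = (0.805375·620 + 0.321500·260 + 0.297375·280 + 0.404250·560) / 0.4918875 = 892.5675 / 0.4918875 ≈ 1814.58
  x_R = (0.343125·620 + 0.663750·260 + 0.151125·280 + 0.230250·560) / 0.4918875 = 556.5675 / 0.4918875 ≈ 1131.49
  x_F = (0.342375·620 + 0.339750·260 + 0.677625·280 + 0.251250·560) / 0.4918875 = 631.0425 / 0.4918875 ≈ 1282.90
  x_M = (0.440875·620 + 0.261500·260 + 0.394875·280 + 0.772500·560) / 0.4918875 = 884.4975 / 0.4918875 ≈ 1798.17

x_F = 1282.90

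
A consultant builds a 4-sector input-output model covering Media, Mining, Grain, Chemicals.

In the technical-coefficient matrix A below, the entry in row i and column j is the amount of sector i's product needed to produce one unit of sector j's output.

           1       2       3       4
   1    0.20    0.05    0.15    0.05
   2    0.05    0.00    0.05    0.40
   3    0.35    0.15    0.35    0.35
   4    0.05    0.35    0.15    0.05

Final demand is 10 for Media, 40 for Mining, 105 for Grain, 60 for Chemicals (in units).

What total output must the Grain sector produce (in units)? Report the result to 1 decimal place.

I − A =
  [   0.80    -0.05    -0.15    -0.05]
  [  -0.05     1.00    -0.05    -0.40]
  [  -0.35    -0.15     0.65    -0.35]
  [  -0.05    -0.35    -0.15     0.95]
Compute the cofactors C_ij = (−1)^(i+j)·(3×3 minor ij) of I−A; the adjugate is their transpose:
adj(I−A) = Cᵀ =
  [ 0.451750   0.080500   0.135250   0.107500]
  [ 0.079750   0.395250   0.096375   0.206125]
  [ 0.317250   0.235250   0.641250   0.352000]
  [ 0.103250   0.187000   0.143875   0.457875]
det(I−A) = Σ_j (I−A)_1j·C_1j = (0.80)(0.451750) + (-0.05)(0.079750) + (-0.15)(0.317250) + (-0.05)(0.103250) = 0.3046625
(I − A)⁻¹ = adj(I−A) / det(I−A) ≈
  [   1.4828     0.2642     0.4439     0.3528]
  [   0.2618     1.2973     0.3163     0.6766]
  [   1.0413     0.7722     2.1048     1.1554]
  [   0.3389     0.6138     0.4722     1.5029]
x = (I − A)⁻¹ d = adj(I−A)·d / det(I−A), with det(I−A) = 0.3046625:
  x_1 = (0.451750·10 + 0.080500·40 + 0.135250·105 + 0.107500·60) / 0.3046625 = 28.38875 / 0.3046625 ≈ 93.2
  x_2 = (0.079750·10 + 0.395250·40 + 0.096375·105 + 0.206125·60) / 0.3046625 = 39.094375 / 0.3046625 ≈ 128.3
  x_3 = (0.317250·10 + 0.235250·40 + 0.641250·105 + 0.352000·60) / 0.3046625 = 101.03375 / 0.3046625 ≈ 331.6
  x_4 = (0.103250·10 + 0.187000·40 + 0.143875·105 + 0.457875·60) / 0.3046625 = 51.091875 / 0.3046625 ≈ 167.7

x_3 = 331.6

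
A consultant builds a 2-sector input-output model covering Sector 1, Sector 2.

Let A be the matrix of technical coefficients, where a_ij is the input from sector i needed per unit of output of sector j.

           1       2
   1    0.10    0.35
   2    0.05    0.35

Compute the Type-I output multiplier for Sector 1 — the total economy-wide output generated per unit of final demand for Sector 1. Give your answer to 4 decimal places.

I − A =
  [   0.90    -0.35]
  [  -0.05     0.65]
det(I−A) = (0.90)(0.65) − (-0.35)(-0.05) = 0.5675
adj(I−A) = [[0.65, 0.35], [0.05, 0.90]]
(I − A)⁻¹ = adj(I−A) / det(I−A) ≈
  [   1.14537     0.61674]
  [   0.08811     1.58590]
The output multiplier for sector j is the column-j sum of the Leontief inverse (I − A)⁻¹ = adj(I−A) / det(I−A).
Column 1 of adj(I−A): (0.65, 0.05); det(I−A) = 0.5675.
m_1 = (0.65 + 0.05) / 0.5675 = 0.70 / 0.5675 ≈ 1.2335.

m_1 = 1.2335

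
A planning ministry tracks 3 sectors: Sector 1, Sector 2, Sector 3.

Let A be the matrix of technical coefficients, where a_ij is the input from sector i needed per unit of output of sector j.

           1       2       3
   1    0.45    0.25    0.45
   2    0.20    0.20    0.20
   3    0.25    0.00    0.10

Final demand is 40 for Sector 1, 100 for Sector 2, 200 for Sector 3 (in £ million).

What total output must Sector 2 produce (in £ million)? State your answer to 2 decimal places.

x_2 = 351.91

I − A =
  [   0.55    -0.25    -0.45]
  [  -0.20     0.80    -0.20]
  [  -0.25     0.00     0.90]
Cofactors of I−A, C_ij = (−1)^(i+j)·(minor ij) (rows/columns in the sector order above):
  C_11 = (0.80)(0.90) − (-0.20)(0.00) = 0.7200
  C_12 = −[(-0.20)(0.90) − (-0.20)(-0.25)] = 0.2300
  C_13 = (-0.20)(0.00) − (0.80)(-0.25) = 0.2000
  C_21 = −[(-0.25)(0.90) − (-0.45)(0.00)] = 0.2250
  C_22 = (0.55)(0.90) − (-0.45)(-0.25) = 0.3825
  C_23 = −[(0.55)(0.00) − (-0.25)(-0.25)] = 0.0625
  C_31 = (-0.25)(-0.20) − (-0.45)(0.80) = 0.4100
  C_32 = −[(0.55)(-0.20) − (-0.45)(-0.20)] = 0.2000
  C_33 = (0.55)(0.80) − (-0.25)(-0.20) = 0.3900
det(I−A) = Σ_j (I−A)_1j·C_1j = (0.55)(0.7200) + (-0.25)(0.2300) + (-0.45)(0.2000) = 0.2485
adj(I−A) = Cᵀ =
  [ 0.7200   0.2250   0.4100]
  [ 0.2300   0.3825   0.2000]
  [ 0.2000   0.0625   0.3900]
(I − A)⁻¹ = adj(I−A) / det(I−A) ≈
  [   2.8974     0.9054     1.6499]
  [   0.9256     1.5392     0.8048]
  [   0.8048     0.2515     1.5694]
x = (I − A)⁻¹ d = adj(I−A)·d / det(I−A), with det(I−A) = 0.2485:
  x_1 = (0.7200·40 + 0.2250·100 + 0.4100·200) / 0.2485 = 133.30 / 0.2485 ≈ 536.42
  x_2 = (0.2300·40 + 0.3825·100 + 0.2000·200) / 0.2485 = 87.45 / 0.2485 ≈ 351.91
  x_3 = (0.2000·40 + 0.0625·100 + 0.3900·200) / 0.2485 = 92.25 / 0.2485 ≈ 371.23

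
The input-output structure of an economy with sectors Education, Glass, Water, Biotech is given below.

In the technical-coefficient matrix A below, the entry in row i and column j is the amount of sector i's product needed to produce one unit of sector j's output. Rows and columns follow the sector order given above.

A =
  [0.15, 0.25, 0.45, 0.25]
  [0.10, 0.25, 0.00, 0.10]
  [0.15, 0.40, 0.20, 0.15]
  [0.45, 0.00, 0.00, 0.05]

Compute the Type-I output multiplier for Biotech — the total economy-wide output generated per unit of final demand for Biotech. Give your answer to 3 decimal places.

I − A =
  [   0.85    -0.25    -0.45    -0.25]
  [  -0.10     0.75     0.00    -0.10]
  [  -0.15    -0.40     0.80    -0.15]
  [  -0.45     0.00     0.00     0.95]
Compute the cofactors C_ij = (−1)^(i+j)·(3×3 minor ij) of I−A; the adjugate is their transpose:
adj(I−A) = Cᵀ =
  [ 0.570000   0.361000   0.320625   0.238625]
  [ 0.112000   0.461500   0.063000   0.088000]
  [ 0.213500   0.330500   0.486250   0.167750]
  [ 0.270000   0.171000   0.151875   0.421375]
det(I−A) = Σ_j (I−A)_1j·C_1j = (0.85)(0.570000) + (-0.25)(0.112000) + (-0.45)(0.213500) + (-0.25)(0.270000) = 0.292925
(I − A)⁻¹ = adj(I−A) / det(I−A) ≈
  [   1.9459     1.2324     1.0946     0.8146]
  [   0.3824     1.5755     0.2151     0.3004]
  [   0.7289     1.1283     1.6600     0.5727]
  [   0.9217     0.5838     0.5185     1.4385]
The output multiplier for sector j is the column-j sum of the Leontief inverse (I − A)⁻¹ = adj(I−A) / det(I−A).
Column B of adj(I−A): (0.238625, 0.088000, 0.167750, 0.421375); det(I−A) = 0.292925.
m_B = (0.238625 + 0.088000 + 0.167750 + 0.421375) / 0.292925 = 0.91575 / 0.292925 ≈ 3.126.

m_B = 3.126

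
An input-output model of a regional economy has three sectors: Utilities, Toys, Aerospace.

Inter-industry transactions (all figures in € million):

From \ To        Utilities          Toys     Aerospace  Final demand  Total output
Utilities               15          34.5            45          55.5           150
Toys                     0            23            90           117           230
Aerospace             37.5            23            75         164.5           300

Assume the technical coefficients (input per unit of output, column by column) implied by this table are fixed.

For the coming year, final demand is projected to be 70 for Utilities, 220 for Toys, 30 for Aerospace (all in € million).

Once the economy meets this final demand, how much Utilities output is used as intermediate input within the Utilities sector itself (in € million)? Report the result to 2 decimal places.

Technical coefficients a_ij = z_ij / X_j:
  a_UU = 15/150 = 0.10, a_TU = 0/150 = 0.00, a_AU = 37.5/150 = 0.25
  a_UT = 34.5/230 = 0.15, a_TT = 23/230 = 0.10, a_AT = 23/230 = 0.10
  a_UA = 45/300 = 0.15, a_TA = 90/300 = 0.30, a_AA = 75/300 = 0.25
I − A =
  [   0.90    -0.15    -0.15]
  [   0.00     0.90    -0.30]
  [  -0.25    -0.10     0.75]
Cofactors of I−A, C_ij = (−1)^(i+j)·(minor ij) (rows/columns in the sector order above):
  C_11 = (0.90)(0.75) − (-0.30)(-0.10) = 0.6450
  C_12 = −[(0.00)(0.75) − (-0.30)(-0.25)] = 0.0750
  C_13 = (0.00)(-0.10) − (0.90)(-0.25) = 0.2250
  C_21 = −[(-0.15)(0.75) − (-0.15)(-0.10)] = 0.1275
  C_22 = (0.90)(0.75) − (-0.15)(-0.25) = 0.6375
  C_23 = −[(0.90)(-0.10) − (-0.15)(-0.25)] = 0.1275
  C_31 = (-0.15)(-0.30) − (-0.15)(0.90) = 0.1800
  C_32 = −[(0.90)(-0.30) − (-0.15)(0.00)] = 0.2700
  C_33 = (0.90)(0.90) − (-0.15)(0.00) = 0.8100
det(I−A) = Σ_j (I−A)_1j·C_1j = (0.90)(0.6450) + (-0.15)(0.0750) + (-0.15)(0.2250) = 0.5355
adj(I−A) = Cᵀ =
  [ 0.6450   0.1275   0.1800]
  [ 0.0750   0.6375   0.2700]
  [ 0.2250   0.1275   0.8100]
(I − A)⁻¹ = adj(I−A) / det(I−A) ≈
  [   1.2045     0.2381     0.3361]
  [   0.1401     1.1905     0.5042]
  [   0.4202     0.2381     1.5126]
First solve x = (I − A)⁻¹ d = adj(I−A)·d / det(I−A); in particular x_U = (0.6450·70 + 0.1275·220 + 0.1800·30) / 0.5355 = 78.60 / 0.5355 ≈ 146.7787.
Intermediate flow from U to U: z_UU = a_UU · x_U = 0.10 × 78.60 / 0.5355 = 7.86 / 0.5355 ≈ 14.68.

z_UU = 14.68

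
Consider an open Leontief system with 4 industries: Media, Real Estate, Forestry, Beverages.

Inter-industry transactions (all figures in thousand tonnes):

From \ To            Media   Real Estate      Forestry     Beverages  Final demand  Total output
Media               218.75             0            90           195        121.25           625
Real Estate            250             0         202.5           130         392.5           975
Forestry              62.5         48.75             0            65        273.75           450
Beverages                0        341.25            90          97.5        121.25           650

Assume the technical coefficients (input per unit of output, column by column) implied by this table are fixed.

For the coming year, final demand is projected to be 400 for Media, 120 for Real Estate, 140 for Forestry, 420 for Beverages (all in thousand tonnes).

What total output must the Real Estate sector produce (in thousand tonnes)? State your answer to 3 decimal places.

Technical coefficients a_ij = z_ij / X_j:
  a_11 = 218.75/625 = 0.35, a_21 = 250/625 = 0.40, a_31 = 62.5/625 = 0.10, a_41 = 0/625 = 0.00
  a_12 = 0/975 = 0.00, a_22 = 0/975 = 0.00, a_32 = 48.75/975 = 0.05, a_42 = 341.25/975 = 0.35
  a_13 = 90/450 = 0.20, a_23 = 202.5/450 = 0.45, a_33 = 0/450 = 0.00, a_43 = 90/450 = 0.20
  a_14 = 195/650 = 0.30, a_24 = 130/650 = 0.20, a_34 = 65/650 = 0.10, a_44 = 97.5/650 = 0.15
I − A =
  [   0.65     0.00    -0.20    -0.30]
  [  -0.40     1.00    -0.45    -0.20]
  [  -0.10    -0.05     1.00    -0.10]
  [   0.00    -0.35    -0.20     0.85]
Compute the cofactors C_ij = (−1)^(i+j)·(3×3 minor ij) of I−A; the adjugate is their transpose:
adj(I−A) = Cᵀ =
  [ 0.723125   0.123500   0.263250   0.315250]
  [ 0.374250   0.516500   0.366625   0.296750]
  [ 0.109000   0.060875   0.465000   0.107500]
  [ 0.179750   0.227000   0.260375   0.611375]
det(I−A) = Σ_j (I−A)_1j·C_1j = (0.65)(0.723125) + (0.00)(0.374250) + (-0.20)(0.109000) + (-0.30)(0.179750) = 0.39430625
(I − A)⁻¹ = adj(I−A) / det(I−A) ≈
  [   1.8339     0.3132     0.6676     0.7995]
  [   0.9491     1.3099     0.9298     0.7526]
  [   0.2764     0.1544     1.1793     0.2726]
  [   0.4559     0.5757     0.6603     1.5505]
x = (I − A)⁻¹ d = adj(I−A)·d / det(I−A), with det(I−A) = 0.39430625:
  x_1 = (0.723125·400 + 0.123500·120 + 0.263250·140 + 0.315250·420) / 0.39430625 = 473.33 / 0.39430625 ≈ 1200.412
  x_2 = (0.374250·400 + 0.516500·120 + 0.366625·140 + 0.296750·420) / 0.39430625 = 387.6425 / 0.39430625 ≈ 983.100
  x_3 = (0.109000·400 + 0.060875·120 + 0.465000·140 + 0.107500·420) / 0.39430625 = 161.155 / 0.39430625 ≈ 408.705
  x_4 = (0.179750·400 + 0.227000·120 + 0.260375·140 + 0.611375·420) / 0.39430625 = 392.37 / 0.39430625 ≈ 995.089

x_2 = 983.100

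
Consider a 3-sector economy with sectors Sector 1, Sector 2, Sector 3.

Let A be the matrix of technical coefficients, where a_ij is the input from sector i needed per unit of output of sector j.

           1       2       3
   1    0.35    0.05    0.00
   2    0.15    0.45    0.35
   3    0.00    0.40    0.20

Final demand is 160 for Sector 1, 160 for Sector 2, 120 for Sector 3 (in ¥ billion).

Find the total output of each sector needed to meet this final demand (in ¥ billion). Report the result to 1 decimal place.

I − A =
  [   0.65    -0.05     0.00]
  [  -0.15     0.55    -0.35]
  [   0.00    -0.40     0.80]
Cofactors of I−A, C_ij = (−1)^(i+j)·(minor ij) (rows/columns in the sector order above):
  C_11 = (0.55)(0.80) − (-0.35)(-0.40) = 0.3000
  C_12 = −[(-0.15)(0.80) − (-0.35)(0.00)] = 0.1200
  C_13 = (-0.15)(-0.40) − (0.55)(0.00) = 0.0600
  C_21 = −[(-0.05)(0.80) − (0.00)(-0.40)] = 0.0400
  C_22 = (0.65)(0.80) − (0.00)(0.00) = 0.5200
  C_23 = −[(0.65)(-0.40) − (-0.05)(0.00)] = 0.2600
  C_31 = (-0.05)(-0.35) − (0.00)(0.55) = 0.0175
  C_32 = −[(0.65)(-0.35) − (0.00)(-0.15)] = 0.2275
  C_33 = (0.65)(0.55) − (-0.05)(-0.15) = 0.3500
det(I−A) = Σ_j (I−A)_1j·C_1j = (0.65)(0.3000) + (-0.05)(0.1200) + (0.00)(0.0600) = 0.1890
adj(I−A) = Cᵀ =
  [ 0.3000   0.0400   0.0175]
  [ 0.1200   0.5200   0.2275]
  [ 0.0600   0.2600   0.3500]
(I − A)⁻¹ = adj(I−A) / det(I−A) ≈
  [   1.5873     0.2116     0.0926]
  [   0.6349     2.7513     1.2037]
  [   0.3175     1.3757     1.8519]
x = (I − A)⁻¹ d = adj(I−A)·d / det(I−A), with det(I−A) = 0.1890:
  x_1 = (0.3000·160 + 0.0400·160 + 0.0175·120) / 0.1890 = 56.50 / 0.1890 ≈ 298.9
  x_2 = (0.1200·160 + 0.5200·160 + 0.2275·120) / 0.1890 = 129.70 / 0.1890 ≈ 686.2
  x_3 = (0.0600·160 + 0.2600·160 + 0.3500·120) / 0.1890 = 93.20 / 0.1890 ≈ 493.1

x_1 = 298.9, x_2 = 686.2, x_3 = 493.1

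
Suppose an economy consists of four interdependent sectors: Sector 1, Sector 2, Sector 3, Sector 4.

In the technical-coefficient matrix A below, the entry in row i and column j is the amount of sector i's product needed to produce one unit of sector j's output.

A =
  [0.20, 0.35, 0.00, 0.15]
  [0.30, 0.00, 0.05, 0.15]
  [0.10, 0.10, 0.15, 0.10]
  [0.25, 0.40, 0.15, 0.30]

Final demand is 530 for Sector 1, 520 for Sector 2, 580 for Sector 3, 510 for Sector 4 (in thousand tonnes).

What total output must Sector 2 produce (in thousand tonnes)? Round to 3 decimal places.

x_2 = 1504.771

I − A =
  [   0.80    -0.35     0.00    -0.15]
  [  -0.30     1.00    -0.05    -0.15]
  [  -0.10    -0.10     0.85    -0.10]
  [  -0.25    -0.40    -0.15     0.70]
Compute the cofactors C_ij = (−1)^(i+j)·(3×3 minor ij) of I−A; the adjugate is their transpose:
adj(I−A) = Cᵀ =
  [ 0.521250   0.256250   0.045625   0.173125]
  [ 0.212875   0.429875   0.050875   0.145000]
  [ 0.125750   0.123500   0.369875   0.106250]
  [ 0.334750   0.363625   0.124625   0.585000]
det(I−A) = Σ_j (I−A)_1j·C_1j = (0.80)(0.521250) + (-0.35)(0.212875) + (0.00)(0.125750) + (-0.15)(0.334750) = 0.29228125
(I − A)⁻¹ = adj(I−A) / det(I−A) ≈
  [   1.7834     0.8767     0.1561     0.5923]
  [   0.7283     1.4708     0.1741     0.4961]
  [   0.4302     0.4225     1.2655     0.3635]
  [   1.1453     1.2441     0.4264     2.0015]
x = (I − A)⁻¹ d = adj(I−A)·d / det(I−A), with det(I−A) = 0.29228125:
  x_1 = (0.521250·530 + 0.256250·520 + 0.045625·580 + 0.173125·510) / 0.29228125 = 524.26875 / 0.29228125 ≈ 1793.713
  x_2 = (0.212875·530 + 0.429875·520 + 0.050875·580 + 0.145000·510) / 0.29228125 = 439.81625 / 0.29228125 ≈ 1504.771
  x_3 = (0.125750·530 + 0.123500·520 + 0.369875·580 + 0.106250·510) / 0.29228125 = 399.5825 / 0.29228125 ≈ 1367.116
  x_4 = (0.334750·530 + 0.363625·520 + 0.124625·580 + 0.585000·510) / 0.29228125 = 737.135 / 0.29228125 ≈ 2522.006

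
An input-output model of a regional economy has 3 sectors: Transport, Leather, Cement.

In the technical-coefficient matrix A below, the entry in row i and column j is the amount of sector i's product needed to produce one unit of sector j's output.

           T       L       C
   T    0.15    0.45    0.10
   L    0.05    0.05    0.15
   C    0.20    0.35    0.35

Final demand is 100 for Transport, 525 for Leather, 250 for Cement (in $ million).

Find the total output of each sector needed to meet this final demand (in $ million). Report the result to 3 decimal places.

I − A =
  [   0.85    -0.45    -0.10]
  [  -0.05     0.95    -0.15]
  [  -0.20    -0.35     0.65]
Cofactors of I−A, C_ij = (−1)^(i+j)·(minor ij) (rows/columns in the sector order above):
  C_11 = (0.95)(0.65) − (-0.15)(-0.35) = 0.5650
  C_12 = −[(-0.05)(0.65) − (-0.15)(-0.20)] = 0.0625
  C_13 = (-0.05)(-0.35) − (0.95)(-0.20) = 0.2075
  C_21 = −[(-0.45)(0.65) − (-0.10)(-0.35)] = 0.3275
  C_22 = (0.85)(0.65) − (-0.10)(-0.20) = 0.5325
  C_23 = −[(0.85)(-0.35) − (-0.45)(-0.20)] = 0.3875
  C_31 = (-0.45)(-0.15) − (-0.10)(0.95) = 0.1625
  C_32 = −[(0.85)(-0.15) − (-0.10)(-0.05)] = 0.1325
  C_33 = (0.85)(0.95) − (-0.45)(-0.05) = 0.7850
det(I−A) = Σ_j (I−A)_1j·C_1j = (0.85)(0.5650) + (-0.45)(0.0625) + (-0.10)(0.2075) = 0.431375
adj(I−A) = Cᵀ =
  [ 0.5650   0.3275   0.1625]
  [ 0.0625   0.5325   0.1325]
  [ 0.2075   0.3875   0.7850]
(I − A)⁻¹ = adj(I−A) / det(I−A) ≈
  [   1.3098     0.7592     0.3767]
  [   0.1449     1.2344     0.3072]
  [   0.4810     0.8983     1.8198]
x = (I − A)⁻¹ d = adj(I−A)·d / det(I−A), with det(I−A) = 0.431375:
  x_T = (0.5650·100 + 0.3275·525 + 0.1625·250) / 0.431375 = 269.0625 / 0.431375 ≈ 623.732
  x_L = (0.0625·100 + 0.5325·525 + 0.1325·250) / 0.431375 = 318.9375 / 0.431375 ≈ 739.351
  x_C = (0.2075·100 + 0.3875·525 + 0.7850·250) / 0.431375 = 420.4375 / 0.431375 ≈ 974.645

x_T = 623.732, x_L = 739.351, x_C = 974.645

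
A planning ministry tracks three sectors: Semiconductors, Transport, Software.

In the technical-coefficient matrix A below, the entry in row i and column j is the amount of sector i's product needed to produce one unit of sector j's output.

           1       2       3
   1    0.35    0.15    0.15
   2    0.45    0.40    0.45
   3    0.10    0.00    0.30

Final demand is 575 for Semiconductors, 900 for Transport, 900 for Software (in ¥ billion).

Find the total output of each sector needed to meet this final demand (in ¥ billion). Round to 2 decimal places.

x_1 = 2275.00, x_2 = 4414.29, x_3 = 1610.71

I − A =
  [   0.65    -0.15    -0.15]
  [  -0.45     0.60    -0.45]
  [  -0.10     0.00     0.70]
Cofactors of I−A, C_ij = (−1)^(i+j)·(minor ij) (rows/columns in the sector order above):
  C_11 = (0.60)(0.70) − (-0.45)(0.00) = 0.4200
  C_12 = −[(-0.45)(0.70) − (-0.45)(-0.10)] = 0.3600
  C_13 = (-0.45)(0.00) − (0.60)(-0.10) = 0.0600
  C_21 = −[(-0.15)(0.70) − (-0.15)(0.00)] = 0.1050
  C_22 = (0.65)(0.70) − (-0.15)(-0.10) = 0.4400
  C_23 = −[(0.65)(0.00) − (-0.15)(-0.10)] = 0.0150
  C_31 = (-0.15)(-0.45) − (-0.15)(0.60) = 0.1575
  C_32 = −[(0.65)(-0.45) − (-0.15)(-0.45)] = 0.3600
  C_33 = (0.65)(0.60) − (-0.15)(-0.45) = 0.3225
det(I−A) = Σ_j (I−A)_1j·C_1j = (0.65)(0.4200) + (-0.15)(0.3600) + (-0.15)(0.0600) = 0.2100
adj(I−A) = Cᵀ =
  [ 0.4200   0.1050   0.1575]
  [ 0.3600   0.4400   0.3600]
  [ 0.0600   0.0150   0.3225]
(I − A)⁻¹ = adj(I−A) / det(I−A) ≈
  [   2.0000     0.5000     0.7500]
  [   1.7143     2.0952     1.7143]
  [   0.2857     0.0714     1.5357]
x = (I − A)⁻¹ d = adj(I−A)·d / det(I−A), with det(I−A) = 0.2100:
  x_1 = (0.4200·575 + 0.1050·900 + 0.1575·900) / 0.2100 = 477.75 / 0.2100 = 2275.00
  x_2 = (0.3600·575 + 0.4400·900 + 0.3600·900) / 0.2100 = 927.00 / 0.2100 ≈ 4414.29
  x_3 = (0.0600·575 + 0.0150·900 + 0.3225·900) / 0.2100 = 338.25 / 0.2100 ≈ 1610.71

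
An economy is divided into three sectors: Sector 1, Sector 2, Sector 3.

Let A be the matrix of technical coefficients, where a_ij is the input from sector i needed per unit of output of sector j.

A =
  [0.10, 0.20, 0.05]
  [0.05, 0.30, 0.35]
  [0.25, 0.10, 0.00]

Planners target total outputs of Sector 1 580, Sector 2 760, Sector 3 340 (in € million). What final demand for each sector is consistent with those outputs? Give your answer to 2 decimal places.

I − A =
  [   0.90    -0.20    -0.05]
  [  -0.05     0.70    -0.35]
  [  -0.25    -0.10     1.00]
d = (I − A) x:
  d_1 = (+0.90)·580 + (-0.20)·760 + (-0.05)·340 = 353.00
  d_2 = (-0.05)·580 + (+0.70)·760 + (-0.35)·340 = 384.00
  d_3 = (-0.25)·580 + (-0.10)·760 + (+1.00)·340 = 119.00

d_1 = 353.00, d_2 = 384.00, d_3 = 119.00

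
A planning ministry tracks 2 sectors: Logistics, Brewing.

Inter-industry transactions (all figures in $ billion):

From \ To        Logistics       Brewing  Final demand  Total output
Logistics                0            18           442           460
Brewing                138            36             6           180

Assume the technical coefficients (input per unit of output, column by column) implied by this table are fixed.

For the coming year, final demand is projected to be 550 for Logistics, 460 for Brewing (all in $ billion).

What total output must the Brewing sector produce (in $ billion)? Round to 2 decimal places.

Technical coefficients a_ij = z_ij / X_j:
  a_LL = 0/460 = 0.00, a_BL = 138/460 = 0.30
  a_LB = 18/180 = 0.10, a_BB = 36/180 = 0.20
I − A =
  [   1.00    -0.10]
  [  -0.30     0.80]
det(I−A) = (1.00)(0.80) − (-0.10)(-0.30) = 0.7700
adj(I−A) = [[0.80, 0.10], [0.30, 1.00]]
(I − A)⁻¹ = adj(I−A) / det(I−A) ≈
  [   1.0390     0.1299]
  [   0.3896     1.2987]
x = (I − A)⁻¹ d = adj(I−A)·d / det(I−A), with det(I−A) = 0.7700:
  x_L = (0.80·550 + 0.10·460) / 0.7700 = 486.00 / 0.7700 ≈ 631.17
  x_B = (0.30·550 + 1.00·460) / 0.7700 = 625.00 / 0.7700 ≈ 811.69

x_B = 811.69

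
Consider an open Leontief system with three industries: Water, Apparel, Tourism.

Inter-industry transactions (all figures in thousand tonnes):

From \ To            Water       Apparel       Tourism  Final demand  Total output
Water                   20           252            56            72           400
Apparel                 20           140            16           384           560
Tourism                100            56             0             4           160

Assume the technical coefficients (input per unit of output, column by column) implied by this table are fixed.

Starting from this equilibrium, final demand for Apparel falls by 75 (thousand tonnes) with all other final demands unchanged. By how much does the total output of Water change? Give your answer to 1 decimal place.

Technical coefficients a_ij = z_ij / X_j:
  a_WW = 20/400 = 0.05, a_AW = 20/400 = 0.05, a_TW = 100/400 = 0.25
  a_WA = 252/560 = 0.45, a_AA = 140/560 = 0.25, a_TA = 56/560 = 0.10
  a_WT = 56/160 = 0.35, a_AT = 16/160 = 0.10, a_TT = 0/160 = 0.00
I − A =
  [   0.95    -0.45    -0.35]
  [  -0.05     0.75    -0.10]
  [  -0.25    -0.10     1.00]
Cofactors of I−A, C_ij = (−1)^(i+j)·(minor ij) (rows/columns in the sector order above):
  C_11 = (0.75)(1.00) − (-0.10)(-0.10) = 0.7400
  C_12 = −[(-0.05)(1.00) − (-0.10)(-0.25)] = 0.0750
  C_13 = (-0.05)(-0.10) − (0.75)(-0.25) = 0.1925
  C_21 = −[(-0.45)(1.00) − (-0.35)(-0.10)] = 0.4850
  C_22 = (0.95)(1.00) − (-0.35)(-0.25) = 0.8625
  C_23 = −[(0.95)(-0.10) − (-0.45)(-0.25)] = 0.2075
  C_31 = (-0.45)(-0.10) − (-0.35)(0.75) = 0.3075
  C_32 = −[(0.95)(-0.10) − (-0.35)(-0.05)] = 0.1125
  C_33 = (0.95)(0.75) − (-0.45)(-0.05) = 0.6900
det(I−A) = Σ_j (I−A)_1j·C_1j = (0.95)(0.7400) + (-0.45)(0.0750) + (-0.35)(0.1925) = 0.601875
adj(I−A) = Cᵀ =
  [ 0.7400   0.4850   0.3075]
  [ 0.0750   0.8625   0.1125]
  [ 0.1925   0.2075   0.6900]
(I − A)⁻¹ = adj(I−A) / det(I−A) ≈
  [   1.2295     0.8058     0.5109]
  [   0.1246     1.4330     0.1869]
  [   0.3198     0.3448     1.1464]
Δx = (I − A)⁻¹ Δd with Δd having -75 in the Apparel component and 0 elsewhere.
So Δx_W = L_WA · (-75), where L_WA = adj(I−A)_WA / det(I−A) = 0.4850 / 0.601875.
Δx_W = 0.4850 × (-75) / 0.601875 = -36.375 / 0.601875 ≈ -60.4.

Δx_W = -60.4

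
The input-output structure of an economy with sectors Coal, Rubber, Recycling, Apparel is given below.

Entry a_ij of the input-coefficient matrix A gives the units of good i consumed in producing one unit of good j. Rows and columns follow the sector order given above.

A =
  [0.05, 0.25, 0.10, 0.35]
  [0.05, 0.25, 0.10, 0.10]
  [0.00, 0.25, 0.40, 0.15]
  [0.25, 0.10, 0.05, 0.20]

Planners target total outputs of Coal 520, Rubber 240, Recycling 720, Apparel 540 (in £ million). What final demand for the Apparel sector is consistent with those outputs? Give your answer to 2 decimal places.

d_4 = 242.00

I − A =
  [   0.95    -0.25    -0.10    -0.35]
  [  -0.05     0.75    -0.10    -0.10]
  [   0.00    -0.25     0.60    -0.15]
  [  -0.25    -0.10    -0.05     0.80]
d = (I − A) x:
  d_1 = (+0.95)·520 + (-0.25)·240 + (-0.10)·720 + (-0.35)·540 = 173.00
  d_2 = (-0.05)·520 + (+0.75)·240 + (-0.10)·720 + (-0.10)·540 = 28.00
  d_3 = (+0.00)·520 + (-0.25)·240 + (+0.60)·720 + (-0.15)·540 = 291.00
  d_4 = (-0.25)·520 + (-0.10)·240 + (-0.05)·720 + (+0.80)·540 = 242.00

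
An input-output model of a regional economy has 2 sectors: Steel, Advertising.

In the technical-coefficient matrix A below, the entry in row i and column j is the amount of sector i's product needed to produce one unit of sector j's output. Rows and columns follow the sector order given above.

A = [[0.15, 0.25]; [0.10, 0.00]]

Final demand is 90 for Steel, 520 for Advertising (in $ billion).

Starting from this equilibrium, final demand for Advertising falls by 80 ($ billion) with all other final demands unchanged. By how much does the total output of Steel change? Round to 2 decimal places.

I − A =
  [   0.85    -0.25]
  [  -0.10     1.00]
det(I−A) = (0.85)(1.00) − (-0.25)(-0.10) = 0.8250
adj(I−A) = [[1.00, 0.25], [0.10, 0.85]]
(I − A)⁻¹ = adj(I−A) / det(I−A) ≈
  [   1.2121     0.3030]
  [   0.1212     1.0303]
Δx = (I − A)⁻¹ Δd with Δd having -80 in the Advertising component and 0 elsewhere.
So Δx_1 = L_12 · (-80), where L_12 = adj(I−A)_12 / det(I−A) = 0.25 / 0.8250.
Δx_1 = 0.25 × (-80) / 0.8250 = -20.00 / 0.8250 ≈ -24.24.

Δx_1 = -24.24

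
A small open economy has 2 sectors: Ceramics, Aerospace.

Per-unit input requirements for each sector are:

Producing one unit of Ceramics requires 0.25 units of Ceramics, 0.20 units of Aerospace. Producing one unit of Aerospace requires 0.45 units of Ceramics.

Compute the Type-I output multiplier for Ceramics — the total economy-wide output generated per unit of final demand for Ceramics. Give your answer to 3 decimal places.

m_1 = 1.818

I − A =
  [   0.75    -0.45]
  [  -0.20     1.00]
det(I−A) = (0.75)(1.00) − (-0.45)(-0.20) = 0.6600
adj(I−A) = [[1.00, 0.45], [0.20, 0.75]]
(I − A)⁻¹ = adj(I−A) / det(I−A) ≈
  [   1.5152     0.6818]
  [   0.3030     1.1364]
The output multiplier for sector j is the column-j sum of the Leontief inverse (I − A)⁻¹ = adj(I−A) / det(I−A).
Column 1 of adj(I−A): (1.00, 0.20); det(I−A) = 0.6600.
m_1 = (1.00 + 0.20) / 0.6600 = 1.20 / 0.6600 ≈ 1.818.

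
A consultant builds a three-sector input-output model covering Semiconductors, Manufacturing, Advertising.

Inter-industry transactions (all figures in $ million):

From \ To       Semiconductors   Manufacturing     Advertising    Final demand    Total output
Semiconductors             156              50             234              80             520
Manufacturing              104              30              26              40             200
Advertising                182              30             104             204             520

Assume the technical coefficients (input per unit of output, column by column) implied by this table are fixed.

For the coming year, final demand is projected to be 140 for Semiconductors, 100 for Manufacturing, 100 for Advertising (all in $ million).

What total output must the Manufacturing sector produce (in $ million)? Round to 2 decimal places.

x_2 = 278.14

Technical coefficients a_ij = z_ij / X_j:
  a_11 = 156/520 = 0.30, a_21 = 104/520 = 0.20, a_31 = 182/520 = 0.35
  a_12 = 50/200 = 0.25, a_22 = 30/200 = 0.15, a_32 = 30/200 = 0.15
  a_13 = 234/520 = 0.45, a_23 = 26/520 = 0.05, a_33 = 104/520 = 0.20
I − A =
  [   0.70    -0.25    -0.45]
  [  -0.20     0.85    -0.05]
  [  -0.35    -0.15     0.80]
Cofactors of I−A, C_ij = (−1)^(i+j)·(minor ij) (rows/columns in the sector order above):
  C_11 = (0.85)(0.80) − (-0.05)(-0.15) = 0.6725
  C_12 = −[(-0.20)(0.80) − (-0.05)(-0.35)] = 0.1775
  C_13 = (-0.20)(-0.15) − (0.85)(-0.35) = 0.3275
  C_21 = −[(-0.25)(0.80) − (-0.45)(-0.15)] = 0.2675
  C_22 = (0.70)(0.80) − (-0.45)(-0.35) = 0.4025
  C_23 = −[(0.70)(-0.15) − (-0.25)(-0.35)] = 0.1925
  C_31 = (-0.25)(-0.05) − (-0.45)(0.85) = 0.3950
  C_32 = −[(0.70)(-0.05) − (-0.45)(-0.20)] = 0.1250
  C_33 = (0.70)(0.85) − (-0.25)(-0.20) = 0.5450
det(I−A) = Σ_j (I−A)_1j·C_1j = (0.70)(0.6725) + (-0.25)(0.1775) + (-0.45)(0.3275) = 0.2790
adj(I−A) = Cᵀ =
  [ 0.6725   0.2675   0.3950]
  [ 0.1775   0.4025   0.1250]
  [ 0.3275   0.1925   0.5450]
(I − A)⁻¹ = adj(I−A) / det(I−A) ≈
  [   2.4104     0.9588     1.4158]
  [   0.6362     1.4427     0.4480]
  [   1.1738     0.6900     1.9534]
x = (I − A)⁻¹ d = adj(I−A)·d / det(I−A), with det(I−A) = 0.2790:
  x_1 = (0.6725·140 + 0.2675·100 + 0.3950·100) / 0.2790 = 160.40 / 0.2790 ≈ 574.91
  x_2 = (0.1775·140 + 0.4025·100 + 0.1250·100) / 0.2790 = 77.60 / 0.2790 ≈ 278.14
  x_3 = (0.3275·140 + 0.1925·100 + 0.5450·100) / 0.2790 = 119.60 / 0.2790 ≈ 428.67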